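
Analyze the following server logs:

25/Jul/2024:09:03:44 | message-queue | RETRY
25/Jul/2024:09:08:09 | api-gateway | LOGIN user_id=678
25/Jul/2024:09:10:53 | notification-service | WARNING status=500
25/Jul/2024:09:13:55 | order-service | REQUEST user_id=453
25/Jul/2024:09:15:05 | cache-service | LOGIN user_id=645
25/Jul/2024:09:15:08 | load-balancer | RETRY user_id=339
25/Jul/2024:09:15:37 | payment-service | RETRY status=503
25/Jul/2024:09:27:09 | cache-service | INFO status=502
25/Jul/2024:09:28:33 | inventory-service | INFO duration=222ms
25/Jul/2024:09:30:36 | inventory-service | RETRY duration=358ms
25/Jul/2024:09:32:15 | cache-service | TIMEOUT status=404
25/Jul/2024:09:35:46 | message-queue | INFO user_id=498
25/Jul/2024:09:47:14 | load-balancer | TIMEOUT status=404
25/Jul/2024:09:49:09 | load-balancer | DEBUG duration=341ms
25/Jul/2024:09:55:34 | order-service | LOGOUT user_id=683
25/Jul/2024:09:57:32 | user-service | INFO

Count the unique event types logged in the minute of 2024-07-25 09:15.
2

To count unique event types:

1. Filter events in the minute starting at 2024-07-25 09:15
2. Extract event types from matching entries
3. Count unique types: 2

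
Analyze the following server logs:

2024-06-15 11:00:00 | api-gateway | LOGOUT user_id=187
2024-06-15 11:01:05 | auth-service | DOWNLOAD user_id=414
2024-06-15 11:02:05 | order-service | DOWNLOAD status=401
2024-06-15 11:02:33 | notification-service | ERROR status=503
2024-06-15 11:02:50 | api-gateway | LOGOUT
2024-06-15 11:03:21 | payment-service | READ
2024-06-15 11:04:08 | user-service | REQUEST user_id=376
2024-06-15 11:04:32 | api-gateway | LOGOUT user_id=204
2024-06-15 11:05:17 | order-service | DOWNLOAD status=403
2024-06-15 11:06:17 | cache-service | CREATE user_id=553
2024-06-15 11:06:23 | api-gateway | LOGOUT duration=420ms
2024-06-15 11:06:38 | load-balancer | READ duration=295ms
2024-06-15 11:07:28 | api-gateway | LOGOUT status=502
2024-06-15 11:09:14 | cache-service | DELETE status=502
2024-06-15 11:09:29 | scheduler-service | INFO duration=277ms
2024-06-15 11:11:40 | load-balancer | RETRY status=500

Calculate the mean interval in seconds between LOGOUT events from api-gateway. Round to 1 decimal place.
112.0

To calculate average interval:

1. Find all LOGOUT events for api-gateway in order
2. Calculate time gaps between consecutive events
3. Compute mean of gaps: 448 / 4 = 112.0 seconds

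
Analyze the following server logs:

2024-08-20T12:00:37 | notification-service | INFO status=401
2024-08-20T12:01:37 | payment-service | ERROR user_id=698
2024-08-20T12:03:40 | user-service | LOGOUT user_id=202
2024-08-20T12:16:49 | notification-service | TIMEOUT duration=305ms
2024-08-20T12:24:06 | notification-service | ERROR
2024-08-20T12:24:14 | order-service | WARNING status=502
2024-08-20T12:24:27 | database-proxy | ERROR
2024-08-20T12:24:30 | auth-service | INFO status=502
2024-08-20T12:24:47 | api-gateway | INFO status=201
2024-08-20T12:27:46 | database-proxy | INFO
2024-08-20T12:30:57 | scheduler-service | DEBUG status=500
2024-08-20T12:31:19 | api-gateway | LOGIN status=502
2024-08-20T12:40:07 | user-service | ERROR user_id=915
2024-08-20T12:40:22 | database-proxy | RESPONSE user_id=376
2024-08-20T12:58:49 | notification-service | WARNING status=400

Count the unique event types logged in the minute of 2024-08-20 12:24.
3

To count unique event types:

1. Filter events in the minute starting at 2024-08-20 12:24
2. Extract event types from matching entries
3. Count unique types: 3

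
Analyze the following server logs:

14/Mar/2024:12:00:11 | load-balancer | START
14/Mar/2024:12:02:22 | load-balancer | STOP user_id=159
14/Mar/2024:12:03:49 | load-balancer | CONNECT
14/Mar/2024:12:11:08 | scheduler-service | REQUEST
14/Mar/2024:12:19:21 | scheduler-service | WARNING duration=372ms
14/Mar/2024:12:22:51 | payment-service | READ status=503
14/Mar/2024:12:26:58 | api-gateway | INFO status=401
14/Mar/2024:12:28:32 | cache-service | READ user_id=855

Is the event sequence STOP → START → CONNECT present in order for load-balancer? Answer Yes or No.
No

To verify sequence order:

1. Find all events in sequence STOP → START → CONNECT for load-balancer
2. Extract their timestamps
3. Check if timestamps are in ascending order
4. Result: No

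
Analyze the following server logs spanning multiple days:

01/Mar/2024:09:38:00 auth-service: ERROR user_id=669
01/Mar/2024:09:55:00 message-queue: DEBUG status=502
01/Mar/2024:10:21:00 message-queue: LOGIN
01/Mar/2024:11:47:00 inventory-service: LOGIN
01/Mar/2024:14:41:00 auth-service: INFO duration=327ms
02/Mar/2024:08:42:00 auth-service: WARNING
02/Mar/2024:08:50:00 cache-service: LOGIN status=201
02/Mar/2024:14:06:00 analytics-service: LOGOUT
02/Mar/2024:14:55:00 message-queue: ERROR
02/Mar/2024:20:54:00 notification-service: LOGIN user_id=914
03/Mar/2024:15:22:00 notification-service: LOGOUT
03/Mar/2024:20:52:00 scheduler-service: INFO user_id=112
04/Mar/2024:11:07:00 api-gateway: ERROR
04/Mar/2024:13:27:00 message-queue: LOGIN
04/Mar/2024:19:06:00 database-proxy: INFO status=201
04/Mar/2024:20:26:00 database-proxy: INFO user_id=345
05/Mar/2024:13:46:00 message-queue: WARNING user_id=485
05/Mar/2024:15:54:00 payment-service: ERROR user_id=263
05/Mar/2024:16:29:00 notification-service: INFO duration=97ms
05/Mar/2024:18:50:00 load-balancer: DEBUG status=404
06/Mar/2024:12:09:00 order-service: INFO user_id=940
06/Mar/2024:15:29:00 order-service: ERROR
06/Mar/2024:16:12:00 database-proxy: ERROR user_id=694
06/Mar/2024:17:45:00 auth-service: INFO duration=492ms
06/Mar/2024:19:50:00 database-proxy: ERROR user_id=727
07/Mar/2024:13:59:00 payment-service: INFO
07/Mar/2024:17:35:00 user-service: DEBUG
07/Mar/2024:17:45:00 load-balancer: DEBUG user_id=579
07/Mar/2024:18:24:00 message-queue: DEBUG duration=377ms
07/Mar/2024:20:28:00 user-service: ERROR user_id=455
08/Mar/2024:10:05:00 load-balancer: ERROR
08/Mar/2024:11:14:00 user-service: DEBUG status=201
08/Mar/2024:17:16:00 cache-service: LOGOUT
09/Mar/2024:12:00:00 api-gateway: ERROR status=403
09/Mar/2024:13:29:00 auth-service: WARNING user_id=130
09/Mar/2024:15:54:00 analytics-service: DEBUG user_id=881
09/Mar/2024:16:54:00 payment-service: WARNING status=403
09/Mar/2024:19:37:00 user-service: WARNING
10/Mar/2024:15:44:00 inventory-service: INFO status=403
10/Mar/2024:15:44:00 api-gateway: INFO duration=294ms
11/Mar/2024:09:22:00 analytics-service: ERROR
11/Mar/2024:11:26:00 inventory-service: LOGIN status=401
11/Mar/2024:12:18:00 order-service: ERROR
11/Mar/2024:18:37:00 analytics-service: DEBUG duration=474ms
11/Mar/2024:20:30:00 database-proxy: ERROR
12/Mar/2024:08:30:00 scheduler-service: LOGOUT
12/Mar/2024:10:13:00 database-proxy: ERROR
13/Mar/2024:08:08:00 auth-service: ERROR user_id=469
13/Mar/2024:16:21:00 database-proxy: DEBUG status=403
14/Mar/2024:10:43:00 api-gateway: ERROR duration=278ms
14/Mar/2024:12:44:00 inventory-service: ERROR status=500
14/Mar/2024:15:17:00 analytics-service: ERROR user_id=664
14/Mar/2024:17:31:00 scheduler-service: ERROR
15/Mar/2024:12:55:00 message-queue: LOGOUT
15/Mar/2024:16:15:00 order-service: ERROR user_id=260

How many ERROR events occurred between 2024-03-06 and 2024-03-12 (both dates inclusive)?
10

To filter by date range:

1. Date range: 2024-03-06 through 2024-03-12, both dates inclusive
2. Filter for ERROR events whose date falls in this range
3. Count matching events: 10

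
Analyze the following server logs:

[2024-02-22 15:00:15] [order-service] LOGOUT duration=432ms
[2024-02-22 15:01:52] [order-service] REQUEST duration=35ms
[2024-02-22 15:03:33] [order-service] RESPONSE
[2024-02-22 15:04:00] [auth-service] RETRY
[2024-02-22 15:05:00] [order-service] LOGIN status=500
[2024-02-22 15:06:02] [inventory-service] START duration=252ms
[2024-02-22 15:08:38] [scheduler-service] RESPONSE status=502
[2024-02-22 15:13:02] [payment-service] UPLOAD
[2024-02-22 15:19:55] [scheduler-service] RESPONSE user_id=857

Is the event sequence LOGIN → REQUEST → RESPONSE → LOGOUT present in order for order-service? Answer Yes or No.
No

To verify sequence order:

1. Find all events in sequence LOGIN → REQUEST → RESPONSE → LOGOUT for order-service
2. Extract their timestamps
3. Check if timestamps are in ascending order
4. Result: No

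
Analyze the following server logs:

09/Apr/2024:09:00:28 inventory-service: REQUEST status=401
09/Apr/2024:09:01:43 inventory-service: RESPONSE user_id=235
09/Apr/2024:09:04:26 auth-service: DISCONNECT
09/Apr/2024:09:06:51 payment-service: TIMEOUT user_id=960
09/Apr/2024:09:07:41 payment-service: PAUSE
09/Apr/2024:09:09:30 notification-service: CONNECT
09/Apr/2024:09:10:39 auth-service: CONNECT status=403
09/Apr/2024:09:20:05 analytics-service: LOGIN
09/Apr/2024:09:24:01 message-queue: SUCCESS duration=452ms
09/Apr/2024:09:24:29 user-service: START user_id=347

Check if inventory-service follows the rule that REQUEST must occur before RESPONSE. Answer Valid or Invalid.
Valid

To validate ordering:

1. Required order: REQUEST → RESPONSE
2. Rule: REQUEST must occur before RESPONSE
3. Check actual order of events for inventory-service
4. Result: Valid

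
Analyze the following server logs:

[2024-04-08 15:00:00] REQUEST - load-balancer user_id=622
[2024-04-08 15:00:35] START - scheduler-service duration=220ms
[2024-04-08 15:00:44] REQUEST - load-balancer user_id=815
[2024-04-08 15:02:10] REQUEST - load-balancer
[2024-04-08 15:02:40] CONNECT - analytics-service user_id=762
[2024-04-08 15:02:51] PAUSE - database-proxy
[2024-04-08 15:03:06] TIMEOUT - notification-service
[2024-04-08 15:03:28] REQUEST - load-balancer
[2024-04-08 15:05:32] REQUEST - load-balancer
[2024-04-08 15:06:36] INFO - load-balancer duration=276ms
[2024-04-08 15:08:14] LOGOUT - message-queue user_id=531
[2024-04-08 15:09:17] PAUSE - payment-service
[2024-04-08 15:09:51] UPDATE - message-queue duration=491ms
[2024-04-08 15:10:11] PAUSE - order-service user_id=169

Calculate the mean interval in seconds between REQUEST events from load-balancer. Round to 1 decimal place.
83.0

To calculate average interval:

1. Find all REQUEST events for load-balancer in order
2. Calculate time gaps between consecutive events
3. Compute mean of gaps: 332 / 4 = 83.0 seconds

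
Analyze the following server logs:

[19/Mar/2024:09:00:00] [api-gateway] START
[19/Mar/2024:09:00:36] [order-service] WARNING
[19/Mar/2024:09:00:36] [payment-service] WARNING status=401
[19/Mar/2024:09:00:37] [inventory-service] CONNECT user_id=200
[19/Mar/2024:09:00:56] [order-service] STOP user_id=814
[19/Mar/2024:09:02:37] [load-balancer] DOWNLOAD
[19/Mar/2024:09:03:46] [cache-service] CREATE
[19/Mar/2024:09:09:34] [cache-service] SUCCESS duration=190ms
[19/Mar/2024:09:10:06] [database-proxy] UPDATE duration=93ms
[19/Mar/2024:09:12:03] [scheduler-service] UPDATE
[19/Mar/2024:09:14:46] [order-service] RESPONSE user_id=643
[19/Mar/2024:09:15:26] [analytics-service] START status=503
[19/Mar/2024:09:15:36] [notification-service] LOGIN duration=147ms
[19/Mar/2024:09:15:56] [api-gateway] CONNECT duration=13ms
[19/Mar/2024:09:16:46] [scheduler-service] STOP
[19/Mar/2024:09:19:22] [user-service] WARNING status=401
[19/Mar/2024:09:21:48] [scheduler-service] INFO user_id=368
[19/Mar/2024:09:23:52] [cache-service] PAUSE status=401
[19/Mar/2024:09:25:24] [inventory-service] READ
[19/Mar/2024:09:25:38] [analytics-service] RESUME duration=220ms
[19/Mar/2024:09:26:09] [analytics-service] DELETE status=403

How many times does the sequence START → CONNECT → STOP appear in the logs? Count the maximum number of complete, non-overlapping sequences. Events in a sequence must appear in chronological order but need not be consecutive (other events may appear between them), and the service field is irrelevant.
2

To count sequences:

1. Look for pattern: START → CONNECT → STOP
2. Greedily scan the log in chronological order, matching each sequence element in turn (ignoring service)
3. Each time the full pattern completes, increment the count and restart matching from the next event
4. Complete non-overlapping sequences found: 2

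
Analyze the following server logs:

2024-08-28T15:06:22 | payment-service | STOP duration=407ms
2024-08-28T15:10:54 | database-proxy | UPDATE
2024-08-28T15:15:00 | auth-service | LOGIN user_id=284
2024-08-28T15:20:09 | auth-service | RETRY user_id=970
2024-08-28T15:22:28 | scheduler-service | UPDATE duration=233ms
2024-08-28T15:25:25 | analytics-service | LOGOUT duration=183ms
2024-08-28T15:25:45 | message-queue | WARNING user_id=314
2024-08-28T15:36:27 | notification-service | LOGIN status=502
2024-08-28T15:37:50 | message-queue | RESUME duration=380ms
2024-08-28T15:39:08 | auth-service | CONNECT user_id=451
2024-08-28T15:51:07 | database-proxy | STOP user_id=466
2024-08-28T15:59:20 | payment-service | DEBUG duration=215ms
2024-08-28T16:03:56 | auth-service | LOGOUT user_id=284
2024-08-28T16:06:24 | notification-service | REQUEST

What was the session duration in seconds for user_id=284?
2936

To calculate session duration:

1. Find LOGIN event for user_id=284: 2024-08-28T15:15:00
2. Find LOGOUT event for user_id=284: 2024-08-28T16:03:56
3. Session duration: 2024-08-28T16:03:56 - 2024-08-28T15:15:00 = 2936 seconds (48 minutes)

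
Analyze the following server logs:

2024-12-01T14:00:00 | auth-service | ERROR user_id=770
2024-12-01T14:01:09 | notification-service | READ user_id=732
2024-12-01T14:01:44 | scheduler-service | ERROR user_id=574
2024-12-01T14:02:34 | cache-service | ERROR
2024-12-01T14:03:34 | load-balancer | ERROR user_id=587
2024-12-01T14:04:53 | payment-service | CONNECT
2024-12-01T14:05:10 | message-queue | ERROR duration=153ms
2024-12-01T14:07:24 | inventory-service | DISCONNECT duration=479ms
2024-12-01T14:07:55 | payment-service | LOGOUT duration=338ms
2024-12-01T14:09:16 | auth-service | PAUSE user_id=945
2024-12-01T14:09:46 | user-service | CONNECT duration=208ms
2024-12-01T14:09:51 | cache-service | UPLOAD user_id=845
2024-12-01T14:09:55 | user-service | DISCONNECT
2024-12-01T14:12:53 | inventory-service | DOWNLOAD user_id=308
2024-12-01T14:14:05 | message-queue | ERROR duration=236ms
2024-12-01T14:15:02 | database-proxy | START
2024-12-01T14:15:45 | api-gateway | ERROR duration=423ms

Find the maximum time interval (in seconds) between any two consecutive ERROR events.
535

To find the longest gap:

1. Extract all ERROR events in chronological order
2. Calculate time differences between consecutive events
3. Find the maximum difference
4. Longest gap: 535 seconds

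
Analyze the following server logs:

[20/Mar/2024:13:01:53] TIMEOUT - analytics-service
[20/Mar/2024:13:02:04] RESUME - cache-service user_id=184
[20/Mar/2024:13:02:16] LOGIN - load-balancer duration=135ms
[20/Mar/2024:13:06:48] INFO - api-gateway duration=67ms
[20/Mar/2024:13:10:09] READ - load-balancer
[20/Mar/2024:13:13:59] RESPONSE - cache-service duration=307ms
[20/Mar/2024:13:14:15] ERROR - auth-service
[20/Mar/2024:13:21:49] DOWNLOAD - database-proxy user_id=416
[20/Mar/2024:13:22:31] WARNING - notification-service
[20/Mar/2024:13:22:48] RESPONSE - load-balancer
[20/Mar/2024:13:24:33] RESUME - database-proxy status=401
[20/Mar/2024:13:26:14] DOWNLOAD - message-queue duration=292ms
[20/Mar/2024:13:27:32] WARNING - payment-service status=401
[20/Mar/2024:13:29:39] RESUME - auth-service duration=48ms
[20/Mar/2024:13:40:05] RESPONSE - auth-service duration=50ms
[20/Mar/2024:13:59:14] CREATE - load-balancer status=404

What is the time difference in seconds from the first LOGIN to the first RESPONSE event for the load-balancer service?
1232

To find the time between events:

1. Locate the first LOGIN event for load-balancer: 20/Mar/2024:13:02:16
2. Locate the first RESPONSE event for load-balancer: 20/Mar/2024:13:22:48
3. Calculate the difference: 20/Mar/2024:13:22:48 - 20/Mar/2024:13:02:16 = 1232 seconds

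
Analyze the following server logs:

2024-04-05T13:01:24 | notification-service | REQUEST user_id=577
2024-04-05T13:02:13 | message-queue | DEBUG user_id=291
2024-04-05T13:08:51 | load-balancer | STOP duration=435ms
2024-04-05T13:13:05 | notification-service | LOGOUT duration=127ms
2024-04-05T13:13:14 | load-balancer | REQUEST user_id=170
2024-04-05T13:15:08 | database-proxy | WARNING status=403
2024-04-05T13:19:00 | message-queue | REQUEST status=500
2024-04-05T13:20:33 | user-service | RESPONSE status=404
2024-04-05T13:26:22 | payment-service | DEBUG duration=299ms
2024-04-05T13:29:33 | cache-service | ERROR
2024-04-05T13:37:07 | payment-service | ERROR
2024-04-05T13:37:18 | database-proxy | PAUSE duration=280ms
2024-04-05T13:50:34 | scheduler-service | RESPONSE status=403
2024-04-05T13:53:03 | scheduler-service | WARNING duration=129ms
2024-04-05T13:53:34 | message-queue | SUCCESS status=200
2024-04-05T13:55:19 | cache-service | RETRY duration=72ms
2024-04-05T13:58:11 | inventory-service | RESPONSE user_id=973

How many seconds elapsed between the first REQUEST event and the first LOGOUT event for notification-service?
701

To find the time between events:

1. Locate the first REQUEST event for notification-service: 2024-04-05T13:01:24
2. Locate the first LOGOUT event for notification-service: 2024-04-05T13:13:05
3. Calculate the difference: 2024-04-05T13:13:05 - 2024-04-05T13:01:24 = 701 seconds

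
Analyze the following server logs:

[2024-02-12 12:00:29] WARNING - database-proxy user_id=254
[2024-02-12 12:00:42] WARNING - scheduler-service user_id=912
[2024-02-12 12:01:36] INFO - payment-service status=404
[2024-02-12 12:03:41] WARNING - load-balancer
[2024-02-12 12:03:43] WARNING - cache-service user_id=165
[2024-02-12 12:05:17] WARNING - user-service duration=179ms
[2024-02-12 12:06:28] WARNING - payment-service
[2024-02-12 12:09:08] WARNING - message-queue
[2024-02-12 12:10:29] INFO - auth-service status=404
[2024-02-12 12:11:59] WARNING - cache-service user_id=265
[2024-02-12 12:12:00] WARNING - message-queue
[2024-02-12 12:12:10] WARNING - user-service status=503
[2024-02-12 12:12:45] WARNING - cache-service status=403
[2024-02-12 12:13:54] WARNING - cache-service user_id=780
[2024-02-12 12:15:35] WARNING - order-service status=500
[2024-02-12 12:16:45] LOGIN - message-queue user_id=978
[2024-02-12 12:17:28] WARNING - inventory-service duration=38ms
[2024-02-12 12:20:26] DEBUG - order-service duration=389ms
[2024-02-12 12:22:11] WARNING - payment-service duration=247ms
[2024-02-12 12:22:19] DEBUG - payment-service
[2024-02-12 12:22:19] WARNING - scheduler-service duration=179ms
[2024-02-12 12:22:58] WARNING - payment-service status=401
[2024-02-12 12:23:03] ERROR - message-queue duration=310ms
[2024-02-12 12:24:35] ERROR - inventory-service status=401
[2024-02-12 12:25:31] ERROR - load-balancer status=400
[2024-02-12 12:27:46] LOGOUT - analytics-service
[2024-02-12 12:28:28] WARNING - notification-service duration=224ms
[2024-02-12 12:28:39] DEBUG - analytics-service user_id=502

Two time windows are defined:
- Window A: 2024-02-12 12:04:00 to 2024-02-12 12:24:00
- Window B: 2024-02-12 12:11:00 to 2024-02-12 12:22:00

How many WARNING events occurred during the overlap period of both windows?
7

To find overlap events:

1. Window A: 2024-02-12 12:04:00 to 2024-02-12 12:24:00
2. Window B: 2024-02-12 12:11:00 to 2024-02-12 12:22:00
3. Overlap period: 2024-02-12 12:11:00 to 2024-02-12 12:22:00
4. Count WARNING events in overlap: 7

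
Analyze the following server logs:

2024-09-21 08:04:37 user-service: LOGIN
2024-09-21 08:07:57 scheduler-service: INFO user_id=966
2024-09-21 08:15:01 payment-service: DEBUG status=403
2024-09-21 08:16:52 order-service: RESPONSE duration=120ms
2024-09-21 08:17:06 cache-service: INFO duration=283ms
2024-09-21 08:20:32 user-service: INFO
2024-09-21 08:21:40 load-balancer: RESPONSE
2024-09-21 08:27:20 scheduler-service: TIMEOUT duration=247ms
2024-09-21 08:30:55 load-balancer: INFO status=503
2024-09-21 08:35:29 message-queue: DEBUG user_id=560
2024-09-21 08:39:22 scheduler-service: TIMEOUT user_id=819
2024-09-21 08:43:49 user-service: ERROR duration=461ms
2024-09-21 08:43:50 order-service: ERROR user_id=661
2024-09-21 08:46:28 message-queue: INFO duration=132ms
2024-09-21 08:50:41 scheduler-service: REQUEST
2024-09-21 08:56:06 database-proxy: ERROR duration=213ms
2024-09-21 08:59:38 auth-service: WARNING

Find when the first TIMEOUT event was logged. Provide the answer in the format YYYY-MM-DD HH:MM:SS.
2024-09-21 08:27:20

To find the first event:

1. Filter for all TIMEOUT events
2. Sort by timestamp
3. Select the first one
4. Timestamp: 2024-09-21 08:27:20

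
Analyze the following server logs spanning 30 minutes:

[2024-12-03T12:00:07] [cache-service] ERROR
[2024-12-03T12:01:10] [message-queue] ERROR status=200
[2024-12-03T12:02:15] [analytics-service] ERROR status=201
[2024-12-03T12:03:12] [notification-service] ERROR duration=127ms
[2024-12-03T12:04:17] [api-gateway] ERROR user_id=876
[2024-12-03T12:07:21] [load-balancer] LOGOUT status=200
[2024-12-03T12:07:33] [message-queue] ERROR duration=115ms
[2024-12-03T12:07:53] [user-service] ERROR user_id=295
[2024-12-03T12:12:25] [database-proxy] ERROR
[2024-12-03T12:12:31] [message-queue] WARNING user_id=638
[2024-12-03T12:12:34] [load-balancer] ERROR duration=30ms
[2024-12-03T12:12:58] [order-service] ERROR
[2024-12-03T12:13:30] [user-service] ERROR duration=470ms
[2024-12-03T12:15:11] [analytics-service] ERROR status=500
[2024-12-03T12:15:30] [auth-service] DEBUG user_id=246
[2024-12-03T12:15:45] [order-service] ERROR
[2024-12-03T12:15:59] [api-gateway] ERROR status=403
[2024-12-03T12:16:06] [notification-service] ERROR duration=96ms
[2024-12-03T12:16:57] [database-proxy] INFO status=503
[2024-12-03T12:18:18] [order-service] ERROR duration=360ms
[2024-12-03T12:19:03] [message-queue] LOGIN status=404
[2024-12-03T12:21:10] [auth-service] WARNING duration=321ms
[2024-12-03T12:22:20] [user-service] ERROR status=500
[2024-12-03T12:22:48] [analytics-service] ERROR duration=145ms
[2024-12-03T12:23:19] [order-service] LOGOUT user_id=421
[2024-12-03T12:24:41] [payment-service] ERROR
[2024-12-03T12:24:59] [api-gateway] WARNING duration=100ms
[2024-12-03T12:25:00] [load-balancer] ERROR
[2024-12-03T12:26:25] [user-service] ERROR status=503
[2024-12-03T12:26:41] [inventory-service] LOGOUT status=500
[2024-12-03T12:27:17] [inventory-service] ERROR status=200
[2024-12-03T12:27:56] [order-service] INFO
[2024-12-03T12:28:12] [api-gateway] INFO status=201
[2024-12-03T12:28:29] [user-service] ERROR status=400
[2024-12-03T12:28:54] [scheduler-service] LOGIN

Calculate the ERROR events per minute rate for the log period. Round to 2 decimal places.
0.77

To calculate the rate:

1. Count total ERROR events: 23
2. Total time period: 30 minutes
3. Rate = 23 / 30 = 0.77 events per minute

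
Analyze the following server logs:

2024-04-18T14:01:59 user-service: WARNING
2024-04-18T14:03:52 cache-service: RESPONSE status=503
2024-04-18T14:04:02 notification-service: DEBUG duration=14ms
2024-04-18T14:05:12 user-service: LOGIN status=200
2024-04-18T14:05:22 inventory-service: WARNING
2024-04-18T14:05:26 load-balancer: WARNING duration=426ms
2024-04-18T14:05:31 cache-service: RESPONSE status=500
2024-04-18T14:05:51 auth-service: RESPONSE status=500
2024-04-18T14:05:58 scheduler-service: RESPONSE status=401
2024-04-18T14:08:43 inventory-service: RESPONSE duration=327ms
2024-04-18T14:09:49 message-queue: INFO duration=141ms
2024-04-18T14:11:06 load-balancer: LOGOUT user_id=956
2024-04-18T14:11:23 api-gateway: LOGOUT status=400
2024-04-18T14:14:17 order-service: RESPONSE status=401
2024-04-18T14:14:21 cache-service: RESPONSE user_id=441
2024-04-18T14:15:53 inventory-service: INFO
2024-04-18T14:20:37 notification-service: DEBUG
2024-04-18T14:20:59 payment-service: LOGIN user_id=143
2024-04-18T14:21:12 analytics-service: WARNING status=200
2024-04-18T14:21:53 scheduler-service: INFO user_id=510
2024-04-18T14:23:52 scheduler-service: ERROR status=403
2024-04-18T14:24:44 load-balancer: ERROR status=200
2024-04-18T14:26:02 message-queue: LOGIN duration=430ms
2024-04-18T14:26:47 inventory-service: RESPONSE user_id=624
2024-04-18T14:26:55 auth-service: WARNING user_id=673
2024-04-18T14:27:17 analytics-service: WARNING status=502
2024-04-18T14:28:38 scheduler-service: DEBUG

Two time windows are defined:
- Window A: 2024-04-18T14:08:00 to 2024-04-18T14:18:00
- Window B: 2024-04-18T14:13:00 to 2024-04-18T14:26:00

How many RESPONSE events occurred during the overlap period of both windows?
2

To find overlap events:

1. Window A: 2024-04-18T14:08:00 to 2024-04-18T14:18:00
2. Window B: 2024-04-18T14:13:00 to 2024-04-18T14:26:00
3. Overlap period: 2024-04-18T14:13:00 to 2024-04-18T14:18:00
4. Count RESPONSE events in overlap: 2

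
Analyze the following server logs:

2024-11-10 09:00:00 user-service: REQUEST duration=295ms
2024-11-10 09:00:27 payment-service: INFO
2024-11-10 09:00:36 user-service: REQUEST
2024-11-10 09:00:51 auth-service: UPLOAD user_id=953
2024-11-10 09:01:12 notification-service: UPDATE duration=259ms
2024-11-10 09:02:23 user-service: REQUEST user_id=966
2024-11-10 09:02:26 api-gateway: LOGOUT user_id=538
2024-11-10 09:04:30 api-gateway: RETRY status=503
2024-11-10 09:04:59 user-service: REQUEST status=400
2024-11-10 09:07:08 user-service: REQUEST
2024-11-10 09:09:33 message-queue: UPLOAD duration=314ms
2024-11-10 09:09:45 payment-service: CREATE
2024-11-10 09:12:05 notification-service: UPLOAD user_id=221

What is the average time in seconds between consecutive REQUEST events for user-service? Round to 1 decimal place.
107.0

To calculate average interval:

1. Find all REQUEST events for user-service in order
2. Calculate time gaps between consecutive events
3. Compute mean of gaps: 428 / 4 = 107.0 seconds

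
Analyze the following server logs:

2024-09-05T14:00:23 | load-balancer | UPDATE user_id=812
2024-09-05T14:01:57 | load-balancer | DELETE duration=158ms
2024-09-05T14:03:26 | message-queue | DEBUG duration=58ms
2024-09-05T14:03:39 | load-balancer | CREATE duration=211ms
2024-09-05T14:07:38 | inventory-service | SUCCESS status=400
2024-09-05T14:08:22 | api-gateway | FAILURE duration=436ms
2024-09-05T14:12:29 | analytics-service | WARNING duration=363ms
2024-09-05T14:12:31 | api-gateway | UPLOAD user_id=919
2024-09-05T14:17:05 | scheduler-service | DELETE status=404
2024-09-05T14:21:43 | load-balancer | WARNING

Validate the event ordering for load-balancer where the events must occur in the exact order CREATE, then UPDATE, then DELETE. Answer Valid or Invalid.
Invalid

To validate ordering:

1. Required order: CREATE → UPDATE → DELETE
2. Rule: the events must occur in the exact order CREATE, then UPDATE, then DELETE
3. Check actual order of events for load-balancer
4. Result: Invalid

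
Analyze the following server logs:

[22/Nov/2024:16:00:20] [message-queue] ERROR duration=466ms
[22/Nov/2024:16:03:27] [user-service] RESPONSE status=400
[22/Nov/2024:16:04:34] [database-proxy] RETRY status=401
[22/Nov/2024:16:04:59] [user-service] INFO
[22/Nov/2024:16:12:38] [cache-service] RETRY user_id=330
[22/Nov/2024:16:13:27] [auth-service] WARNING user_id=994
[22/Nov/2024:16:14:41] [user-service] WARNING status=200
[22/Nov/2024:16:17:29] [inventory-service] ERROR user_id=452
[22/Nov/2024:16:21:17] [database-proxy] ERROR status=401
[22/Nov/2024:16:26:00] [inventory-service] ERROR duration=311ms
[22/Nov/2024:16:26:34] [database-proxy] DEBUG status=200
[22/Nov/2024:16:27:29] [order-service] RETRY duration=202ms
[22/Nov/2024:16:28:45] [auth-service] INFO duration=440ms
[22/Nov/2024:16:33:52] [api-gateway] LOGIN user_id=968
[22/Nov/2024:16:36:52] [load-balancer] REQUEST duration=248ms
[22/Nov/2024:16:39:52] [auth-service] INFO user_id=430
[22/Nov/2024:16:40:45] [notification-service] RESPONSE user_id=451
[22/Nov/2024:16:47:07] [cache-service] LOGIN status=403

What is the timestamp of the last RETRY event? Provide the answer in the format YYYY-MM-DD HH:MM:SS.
2024-11-22 16:27:29

To find the last event:

1. Filter for all RETRY events
2. Sort by timestamp
3. Select the last one
4. Timestamp: 2024-11-22 16:27:29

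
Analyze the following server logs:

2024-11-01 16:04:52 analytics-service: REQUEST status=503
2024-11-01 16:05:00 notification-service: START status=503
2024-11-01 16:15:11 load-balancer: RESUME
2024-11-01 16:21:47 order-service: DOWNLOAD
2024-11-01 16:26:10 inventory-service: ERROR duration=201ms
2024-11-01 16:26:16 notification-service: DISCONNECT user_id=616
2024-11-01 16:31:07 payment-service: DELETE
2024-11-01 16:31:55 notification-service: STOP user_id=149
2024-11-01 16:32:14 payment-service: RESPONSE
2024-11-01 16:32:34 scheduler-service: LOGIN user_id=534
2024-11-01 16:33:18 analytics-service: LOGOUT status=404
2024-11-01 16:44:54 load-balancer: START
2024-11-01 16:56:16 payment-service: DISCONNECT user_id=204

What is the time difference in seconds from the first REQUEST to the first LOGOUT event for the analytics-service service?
1706

To find the time between events:

1. Locate the first REQUEST event for analytics-service: 2024-11-01 16:04:52
2. Locate the first LOGOUT event for analytics-service: 2024-11-01 16:33:18
3. Calculate the difference: 2024-11-01 16:33:18 - 2024-11-01 16:04:52 = 1706 seconds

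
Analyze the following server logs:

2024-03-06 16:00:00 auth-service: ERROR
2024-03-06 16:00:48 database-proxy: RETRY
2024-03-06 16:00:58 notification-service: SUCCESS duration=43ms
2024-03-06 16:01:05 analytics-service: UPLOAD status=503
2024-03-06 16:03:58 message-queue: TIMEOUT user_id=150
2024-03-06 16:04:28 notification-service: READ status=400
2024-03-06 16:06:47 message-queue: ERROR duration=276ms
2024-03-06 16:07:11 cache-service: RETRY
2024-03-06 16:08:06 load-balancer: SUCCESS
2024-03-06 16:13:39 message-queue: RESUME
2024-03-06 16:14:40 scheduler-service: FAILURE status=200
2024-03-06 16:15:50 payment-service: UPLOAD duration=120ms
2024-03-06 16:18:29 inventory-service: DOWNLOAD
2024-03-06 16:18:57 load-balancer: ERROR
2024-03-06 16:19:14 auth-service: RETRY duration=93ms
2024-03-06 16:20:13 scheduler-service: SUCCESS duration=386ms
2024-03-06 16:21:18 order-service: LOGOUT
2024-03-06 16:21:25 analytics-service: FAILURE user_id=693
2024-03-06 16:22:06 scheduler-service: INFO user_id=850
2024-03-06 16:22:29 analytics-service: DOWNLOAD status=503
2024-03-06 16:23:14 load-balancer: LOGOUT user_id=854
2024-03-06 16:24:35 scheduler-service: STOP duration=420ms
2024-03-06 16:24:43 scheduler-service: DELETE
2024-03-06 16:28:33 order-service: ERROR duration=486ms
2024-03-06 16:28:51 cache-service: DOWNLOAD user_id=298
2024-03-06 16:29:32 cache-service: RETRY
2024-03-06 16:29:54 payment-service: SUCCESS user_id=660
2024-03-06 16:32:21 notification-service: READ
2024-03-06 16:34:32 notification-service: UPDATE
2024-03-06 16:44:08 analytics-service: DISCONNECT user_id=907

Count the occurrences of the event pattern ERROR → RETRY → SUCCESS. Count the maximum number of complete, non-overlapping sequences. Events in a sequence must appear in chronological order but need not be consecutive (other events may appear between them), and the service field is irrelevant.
4

To count sequences:

1. Look for pattern: ERROR → RETRY → SUCCESS
2. Greedily scan the log in chronological order, matching each sequence element in turn (ignoring service)
3. Each time the full pattern completes, increment the count and restart matching from the next event
4. Complete non-overlapping sequences found: 4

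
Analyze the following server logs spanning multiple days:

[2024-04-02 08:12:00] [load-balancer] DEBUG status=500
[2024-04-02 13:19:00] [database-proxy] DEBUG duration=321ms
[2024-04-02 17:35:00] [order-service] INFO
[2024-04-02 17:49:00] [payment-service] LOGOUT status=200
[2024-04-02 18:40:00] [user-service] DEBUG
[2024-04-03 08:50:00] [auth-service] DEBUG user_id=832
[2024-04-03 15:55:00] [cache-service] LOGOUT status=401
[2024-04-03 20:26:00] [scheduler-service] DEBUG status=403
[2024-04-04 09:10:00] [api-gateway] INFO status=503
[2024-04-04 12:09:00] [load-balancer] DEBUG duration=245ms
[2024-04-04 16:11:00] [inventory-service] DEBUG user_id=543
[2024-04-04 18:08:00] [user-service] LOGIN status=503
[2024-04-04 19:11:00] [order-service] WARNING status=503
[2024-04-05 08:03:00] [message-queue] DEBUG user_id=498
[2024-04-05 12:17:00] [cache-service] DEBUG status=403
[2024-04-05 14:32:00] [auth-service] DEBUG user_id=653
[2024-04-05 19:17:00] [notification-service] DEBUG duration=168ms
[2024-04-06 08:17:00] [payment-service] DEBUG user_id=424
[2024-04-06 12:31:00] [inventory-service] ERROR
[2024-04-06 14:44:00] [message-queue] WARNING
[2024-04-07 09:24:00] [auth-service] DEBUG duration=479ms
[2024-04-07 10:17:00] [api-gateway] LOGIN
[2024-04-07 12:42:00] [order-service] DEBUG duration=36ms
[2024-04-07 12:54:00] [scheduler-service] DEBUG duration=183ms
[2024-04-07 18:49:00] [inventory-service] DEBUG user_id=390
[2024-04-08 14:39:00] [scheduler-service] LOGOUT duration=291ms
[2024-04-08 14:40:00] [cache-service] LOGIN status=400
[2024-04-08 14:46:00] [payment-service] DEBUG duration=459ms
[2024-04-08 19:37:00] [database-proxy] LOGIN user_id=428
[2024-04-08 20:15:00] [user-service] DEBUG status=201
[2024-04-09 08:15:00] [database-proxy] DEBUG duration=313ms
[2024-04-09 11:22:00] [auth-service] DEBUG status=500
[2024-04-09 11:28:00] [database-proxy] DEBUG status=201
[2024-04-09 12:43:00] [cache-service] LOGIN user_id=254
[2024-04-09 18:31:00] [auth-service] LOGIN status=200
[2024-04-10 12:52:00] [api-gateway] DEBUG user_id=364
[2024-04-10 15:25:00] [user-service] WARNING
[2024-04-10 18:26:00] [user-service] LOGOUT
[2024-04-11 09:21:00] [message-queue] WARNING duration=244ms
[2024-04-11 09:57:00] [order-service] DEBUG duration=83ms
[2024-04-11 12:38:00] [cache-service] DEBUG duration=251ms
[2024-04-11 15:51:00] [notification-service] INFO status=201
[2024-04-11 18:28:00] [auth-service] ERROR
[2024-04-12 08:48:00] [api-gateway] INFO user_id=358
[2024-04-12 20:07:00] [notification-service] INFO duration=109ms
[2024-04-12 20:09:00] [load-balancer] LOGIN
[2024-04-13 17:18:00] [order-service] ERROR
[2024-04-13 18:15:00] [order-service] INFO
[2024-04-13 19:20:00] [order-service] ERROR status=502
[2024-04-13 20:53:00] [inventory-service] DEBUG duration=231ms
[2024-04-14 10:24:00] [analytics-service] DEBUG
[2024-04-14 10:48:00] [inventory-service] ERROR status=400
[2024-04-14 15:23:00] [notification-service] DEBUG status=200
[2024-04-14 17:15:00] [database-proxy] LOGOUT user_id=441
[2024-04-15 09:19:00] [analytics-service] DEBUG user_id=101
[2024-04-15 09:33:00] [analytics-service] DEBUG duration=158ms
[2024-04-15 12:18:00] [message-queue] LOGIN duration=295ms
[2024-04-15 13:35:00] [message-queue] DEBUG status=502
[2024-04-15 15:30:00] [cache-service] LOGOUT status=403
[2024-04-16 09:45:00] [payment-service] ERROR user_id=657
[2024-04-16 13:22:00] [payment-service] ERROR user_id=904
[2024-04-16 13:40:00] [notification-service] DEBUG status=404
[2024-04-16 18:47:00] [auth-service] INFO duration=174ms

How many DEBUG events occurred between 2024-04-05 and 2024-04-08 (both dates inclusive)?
11

To filter by date range:

1. Date range: 2024-04-05 through 2024-04-08, both dates inclusive
2. Filter for DEBUG events whose date falls in this range
3. Count matching events: 11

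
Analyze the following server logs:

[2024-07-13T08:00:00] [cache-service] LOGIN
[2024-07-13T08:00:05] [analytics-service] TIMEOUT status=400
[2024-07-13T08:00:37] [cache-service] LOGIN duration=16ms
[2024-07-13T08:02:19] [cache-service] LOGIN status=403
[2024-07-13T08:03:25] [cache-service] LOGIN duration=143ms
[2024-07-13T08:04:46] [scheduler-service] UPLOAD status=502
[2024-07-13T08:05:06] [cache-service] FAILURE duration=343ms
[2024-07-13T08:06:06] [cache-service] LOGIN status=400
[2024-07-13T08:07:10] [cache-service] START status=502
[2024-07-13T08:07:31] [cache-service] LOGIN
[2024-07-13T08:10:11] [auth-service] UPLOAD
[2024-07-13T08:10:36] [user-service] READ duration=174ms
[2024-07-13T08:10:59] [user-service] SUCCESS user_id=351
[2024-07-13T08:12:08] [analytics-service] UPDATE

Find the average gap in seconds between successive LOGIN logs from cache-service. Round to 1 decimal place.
90.2

To calculate average interval:

1. Find all LOGIN events for cache-service in order
2. Calculate time gaps between consecutive events
3. Compute mean of gaps: 451 / 5 = 90.2 seconds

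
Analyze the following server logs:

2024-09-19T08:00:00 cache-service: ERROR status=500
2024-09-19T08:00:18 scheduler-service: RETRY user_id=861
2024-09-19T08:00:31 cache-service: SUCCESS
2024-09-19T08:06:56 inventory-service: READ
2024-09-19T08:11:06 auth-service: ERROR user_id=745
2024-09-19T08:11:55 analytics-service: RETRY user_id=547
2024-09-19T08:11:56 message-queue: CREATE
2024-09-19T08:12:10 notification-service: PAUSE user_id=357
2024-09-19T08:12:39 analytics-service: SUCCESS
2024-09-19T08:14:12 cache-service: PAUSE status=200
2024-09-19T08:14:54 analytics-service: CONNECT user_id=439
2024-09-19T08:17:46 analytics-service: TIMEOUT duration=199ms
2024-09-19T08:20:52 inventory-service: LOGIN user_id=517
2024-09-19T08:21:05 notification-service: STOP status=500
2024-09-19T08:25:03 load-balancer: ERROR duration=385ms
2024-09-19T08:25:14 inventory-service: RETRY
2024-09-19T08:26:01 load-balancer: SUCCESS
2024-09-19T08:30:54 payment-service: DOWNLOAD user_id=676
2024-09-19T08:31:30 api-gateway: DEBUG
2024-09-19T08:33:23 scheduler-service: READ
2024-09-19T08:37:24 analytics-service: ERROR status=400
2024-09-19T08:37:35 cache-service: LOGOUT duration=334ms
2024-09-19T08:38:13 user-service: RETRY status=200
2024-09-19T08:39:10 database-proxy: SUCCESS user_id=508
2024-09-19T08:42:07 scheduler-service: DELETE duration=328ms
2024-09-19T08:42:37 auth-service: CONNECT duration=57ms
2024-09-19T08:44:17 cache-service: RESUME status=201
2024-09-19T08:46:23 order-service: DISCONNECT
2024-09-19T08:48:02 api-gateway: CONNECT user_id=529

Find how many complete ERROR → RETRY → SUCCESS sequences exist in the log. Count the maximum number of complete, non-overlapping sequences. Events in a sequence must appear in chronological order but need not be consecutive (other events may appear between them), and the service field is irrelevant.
4

To count sequences:

1. Look for pattern: ERROR → RETRY → SUCCESS
2. Greedily scan the log in chronological order, matching each sequence element in turn (ignoring service)
3. Each time the full pattern completes, increment the count and restart matching from the next event
4. Complete non-overlapping sequences found: 4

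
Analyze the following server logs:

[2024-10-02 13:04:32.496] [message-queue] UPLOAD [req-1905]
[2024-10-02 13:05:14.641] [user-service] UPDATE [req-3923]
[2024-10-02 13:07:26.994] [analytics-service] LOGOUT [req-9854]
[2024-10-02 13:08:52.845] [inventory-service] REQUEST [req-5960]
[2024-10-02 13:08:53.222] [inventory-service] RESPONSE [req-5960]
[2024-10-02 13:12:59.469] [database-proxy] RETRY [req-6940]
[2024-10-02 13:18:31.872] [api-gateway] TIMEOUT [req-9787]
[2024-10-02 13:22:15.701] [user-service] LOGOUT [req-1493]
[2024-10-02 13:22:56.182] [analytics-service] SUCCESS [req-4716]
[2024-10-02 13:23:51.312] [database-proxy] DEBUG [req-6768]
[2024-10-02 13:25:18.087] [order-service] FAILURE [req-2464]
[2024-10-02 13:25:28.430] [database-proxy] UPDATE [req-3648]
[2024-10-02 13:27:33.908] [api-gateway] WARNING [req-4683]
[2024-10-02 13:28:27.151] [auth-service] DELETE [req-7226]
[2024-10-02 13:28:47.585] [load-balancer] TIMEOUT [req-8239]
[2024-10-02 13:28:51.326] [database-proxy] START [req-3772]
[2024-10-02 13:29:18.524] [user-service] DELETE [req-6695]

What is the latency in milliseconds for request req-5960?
377

To calculate latency:

1. Find REQUEST with id req-5960: 2024-10-02 13:08:52.845
2. Find RESPONSE with id req-5960: 2024-10-02 13:08:53.222
3. Latency: 2024-10-02 13:08:53.222 - 2024-10-02 13:08:52.845 = 377ms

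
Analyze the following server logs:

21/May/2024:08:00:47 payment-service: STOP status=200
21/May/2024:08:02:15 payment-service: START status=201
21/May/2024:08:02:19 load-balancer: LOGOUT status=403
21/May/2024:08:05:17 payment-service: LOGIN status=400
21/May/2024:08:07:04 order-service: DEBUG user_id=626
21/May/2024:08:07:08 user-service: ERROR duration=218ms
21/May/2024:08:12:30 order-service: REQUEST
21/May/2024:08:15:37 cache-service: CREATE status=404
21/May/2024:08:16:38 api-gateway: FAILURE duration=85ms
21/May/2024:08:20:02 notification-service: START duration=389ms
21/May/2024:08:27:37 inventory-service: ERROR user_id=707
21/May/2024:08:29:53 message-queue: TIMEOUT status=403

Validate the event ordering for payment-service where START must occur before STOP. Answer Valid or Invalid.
Invalid

To validate ordering:

1. Required order: START → STOP
2. Rule: START must occur before STOP
3. Check actual order of events for payment-service
4. Result: Invalid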